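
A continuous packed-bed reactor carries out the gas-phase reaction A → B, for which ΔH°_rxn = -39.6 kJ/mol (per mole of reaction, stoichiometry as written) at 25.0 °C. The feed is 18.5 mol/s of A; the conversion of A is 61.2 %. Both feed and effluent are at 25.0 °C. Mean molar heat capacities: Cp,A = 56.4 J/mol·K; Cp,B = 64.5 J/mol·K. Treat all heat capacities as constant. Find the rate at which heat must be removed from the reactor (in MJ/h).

Extent of reaction ξ = 0.612 × 18.5 = 11.322 mol/s
Reaction term: ξ·ΔH°_rxn = 11.322 × -39.6 = -448.35 kJ/s
Q = ΔH = -448.35 kJ/s = -448.35 kW
Heat removed = 1614.1 MJ/h

Q_out = 1610 MJ/h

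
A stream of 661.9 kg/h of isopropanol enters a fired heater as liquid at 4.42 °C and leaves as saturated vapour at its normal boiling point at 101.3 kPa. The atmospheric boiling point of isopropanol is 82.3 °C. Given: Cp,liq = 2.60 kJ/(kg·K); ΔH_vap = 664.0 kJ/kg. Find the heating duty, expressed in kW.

liquid 4.42→82.3 °C: 202.49 kJ/kg
vaporisation at 82.3 °C: 664 kJ/kg
Δh = 202.49 + 664 = 866.49 kJ/kg
Q = ṁ·Δh = 661.9 kg/h × 866.49 kJ/kg = 573530 kJ/h
|Q| = 159.31 kW

Q = 159 kW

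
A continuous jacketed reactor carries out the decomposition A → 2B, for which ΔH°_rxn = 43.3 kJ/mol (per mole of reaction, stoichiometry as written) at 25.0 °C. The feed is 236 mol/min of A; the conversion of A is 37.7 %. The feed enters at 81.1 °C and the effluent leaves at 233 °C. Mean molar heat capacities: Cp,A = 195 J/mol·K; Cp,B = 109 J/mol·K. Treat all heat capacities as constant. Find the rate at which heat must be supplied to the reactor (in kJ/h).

Extent of reaction ξ = 0.377 × 236 = 88.972 mol/min
Reaction term: ξ·ΔH°_rxn = 88.972 × 43.3 = 3852.5 kJ/min
Sensible, feed 81.1→25 °C: -2581.7 kJ/min
Outlet flows (mol/min): A 147.03, B 177.94
Sensible, products 25→233 °C: 9997.8 kJ/min
Q = ΔH = 11269 kJ/min = 187.81 kW
Heat supplied = 676110 kJ/h

Q_in = 676000 kJ/h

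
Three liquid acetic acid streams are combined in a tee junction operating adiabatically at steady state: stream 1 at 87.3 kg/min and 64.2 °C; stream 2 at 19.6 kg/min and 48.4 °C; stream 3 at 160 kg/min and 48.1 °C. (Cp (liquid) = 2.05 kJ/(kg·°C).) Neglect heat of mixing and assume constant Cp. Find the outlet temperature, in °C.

Adiabatic, steady state ⇒ Σ ṁᵢCp,ᵢ(T_out − Tᵢ) = 0
Σ ṁᵢCp,ᵢTᵢ = 87.3×2.05×64.2 + 19.6×2.05×48.4 + 160×2.05×48.1 = 29211
Σ ṁᵢCp,ᵢ = 87.3×2.05 + 19.6×2.05 + 160×2.05 = 547.14
T_out = 29211 / 547.14 = 53.388 °C

T_out = 53.4 °C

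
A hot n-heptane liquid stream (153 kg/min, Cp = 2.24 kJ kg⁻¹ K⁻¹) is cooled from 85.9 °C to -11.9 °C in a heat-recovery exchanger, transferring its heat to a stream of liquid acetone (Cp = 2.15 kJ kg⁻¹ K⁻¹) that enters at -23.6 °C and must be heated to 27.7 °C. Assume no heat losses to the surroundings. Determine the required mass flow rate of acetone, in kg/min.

Heat released by hot stream: Q = 153 × 2.24 × (85.9 − -11.9) = 33518 kJ/min
Energy balance on cold side (adiabatic exchanger): Q = ṁ_c·Cp_c·(T_c,out − T_c,in)
ṁ_c = 33518 / [2.15 × (27.7 − -23.6)] = 303.89 kg/min

ṁ_c = 304 kg/min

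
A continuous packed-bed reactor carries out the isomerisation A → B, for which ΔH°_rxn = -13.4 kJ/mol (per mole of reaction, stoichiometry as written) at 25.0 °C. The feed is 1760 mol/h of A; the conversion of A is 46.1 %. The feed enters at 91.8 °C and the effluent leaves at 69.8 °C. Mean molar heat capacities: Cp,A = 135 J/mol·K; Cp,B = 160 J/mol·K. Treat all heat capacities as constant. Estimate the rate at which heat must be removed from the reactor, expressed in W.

Extent of reaction ξ = 0.461 × 1760 = 811.36 mol/h
Reaction term: ξ·ΔH°_rxn = 811.36 × -13.4 = -10872 kJ/h
Sensible, feed 91.8→25 °C: -15872 kJ/h
Outlet flows (mol/h): A 948.64, B 811.36
Sensible, products 25→69.8 °C: 11553 kJ/h
Q = ΔH = -15191 kJ/h = -4.2196 kW
Heat removed = 4219.6 W

Q_out = 4220 W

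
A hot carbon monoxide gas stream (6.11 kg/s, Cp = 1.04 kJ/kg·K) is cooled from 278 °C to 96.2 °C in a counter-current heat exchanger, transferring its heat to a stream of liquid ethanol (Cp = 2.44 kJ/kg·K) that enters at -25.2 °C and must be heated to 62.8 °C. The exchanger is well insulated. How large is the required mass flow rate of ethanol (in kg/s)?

ṁ_c = 5.38 kg/s

Heat released by hot stream: Q = 6.11 × 1.04 × (278 − 96.2) = 1155.2 kJ/s
Energy balance on cold side (adiabatic exchanger): Q = ṁ_c·Cp_c·(T_c,out − T_c,in)
ṁ_c = 1155.2 / [2.44 × (62.8 − -25.2)] = 5.3802 kg/s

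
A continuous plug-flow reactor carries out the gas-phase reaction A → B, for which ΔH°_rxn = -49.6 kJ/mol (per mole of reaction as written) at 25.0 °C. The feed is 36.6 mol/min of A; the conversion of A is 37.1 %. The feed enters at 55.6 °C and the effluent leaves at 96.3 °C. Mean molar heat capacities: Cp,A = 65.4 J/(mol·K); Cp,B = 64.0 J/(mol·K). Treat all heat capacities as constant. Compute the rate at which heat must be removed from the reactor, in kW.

Extent of reaction ξ = 0.371 × 36.6 = 13.579 mol/min
Reaction term: ξ·ΔH°_rxn = 13.579 × -49.6 = -673.5 kJ/min
Sensible, feed 55.6→25 °C: -73.245 kJ/min
Outlet flows (mol/min): A 23.021, B 13.579
Sensible, products 25→96.3 °C: 169.31 kJ/min
Q = ΔH = -577.43 kJ/min = -9.6239 kW
Heat removed = 9.6239 kW

Q_out = 9.62 kW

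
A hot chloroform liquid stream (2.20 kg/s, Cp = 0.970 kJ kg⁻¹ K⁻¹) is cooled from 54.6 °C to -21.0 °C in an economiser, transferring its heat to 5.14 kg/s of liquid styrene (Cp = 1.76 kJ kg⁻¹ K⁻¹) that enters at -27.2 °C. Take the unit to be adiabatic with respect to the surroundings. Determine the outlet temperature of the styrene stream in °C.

T_c,out = -9.37 °C

Heat released by hot stream: Q = 2.20 × 0.970 × (54.6 − -21.0) = 161.33 kJ/s
Energy balance on cold side (adiabatic exchanger): Q = ṁ_c·Cp_c·(T_c,out − T_c,in)
T_c,out = -27.2 + 161.33/(5.14 × 1.76) = -9.3663 °C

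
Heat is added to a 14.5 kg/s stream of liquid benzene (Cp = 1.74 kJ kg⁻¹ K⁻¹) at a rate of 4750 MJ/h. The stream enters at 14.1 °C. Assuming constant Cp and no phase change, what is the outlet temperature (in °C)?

T_out = 66.4 °C

Q = 4750 MJ/h = 1319.4 kJ/s
ΔT = Q/(ṁ·Cp) = 1319.4/(14.5×1.74) = 52.297 K
T_out = 14.1 + 52.297 = 66.397 °C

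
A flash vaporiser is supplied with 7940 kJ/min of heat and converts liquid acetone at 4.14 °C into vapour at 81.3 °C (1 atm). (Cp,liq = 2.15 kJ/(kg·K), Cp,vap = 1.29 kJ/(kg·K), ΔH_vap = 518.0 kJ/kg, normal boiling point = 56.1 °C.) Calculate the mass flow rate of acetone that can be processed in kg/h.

ṁ = 719 kg/h

Δh = 2.15×(56.1−4.14) + 518.0 + 1.29×(81.3−56.1) = 662.22 kJ/kg
Q = 7940 kJ/min = 132.33 kJ/s = 476400 kJ/h
ṁ = Q/Δh = 476400 / 662.22 = 719.4 kg/h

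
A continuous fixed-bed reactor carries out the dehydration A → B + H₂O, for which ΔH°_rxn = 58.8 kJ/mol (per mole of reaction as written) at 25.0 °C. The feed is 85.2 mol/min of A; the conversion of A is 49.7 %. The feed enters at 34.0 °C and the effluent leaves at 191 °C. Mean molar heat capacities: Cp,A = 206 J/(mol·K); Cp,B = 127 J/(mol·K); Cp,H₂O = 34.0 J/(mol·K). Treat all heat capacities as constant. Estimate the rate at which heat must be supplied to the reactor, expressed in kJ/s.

Q_in = 82.2 kJ/s

Extent of reaction ξ = 0.497 × 85.2 = 42.344 mol/min
Reaction term: ξ·ΔH°_rxn = 42.344 × 58.8 = 2489.9 kJ/min
Sensible, feed 34.0→25 °C: -157.96 kJ/min
Outlet flows (mol/min): A 42.856, B 42.344, H₂O 42.344
Sensible, products 25→191 °C: 2597.2 kJ/min
Q = ΔH = 4929.1 kJ/min = 82.151 kW
Heat supplied = 82.151 kJ/s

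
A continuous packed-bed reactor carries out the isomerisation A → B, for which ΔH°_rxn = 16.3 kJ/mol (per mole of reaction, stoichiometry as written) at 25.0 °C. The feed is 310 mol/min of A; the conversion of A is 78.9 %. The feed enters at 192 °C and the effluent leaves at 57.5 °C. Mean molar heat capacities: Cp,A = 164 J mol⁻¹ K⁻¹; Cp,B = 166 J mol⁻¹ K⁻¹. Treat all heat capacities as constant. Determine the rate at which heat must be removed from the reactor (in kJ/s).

Extent of reaction ξ = 0.789 × 310 = 244.59 mol/min
Reaction term: ξ·ΔH°_rxn = 244.59 × 16.3 = 3986.8 kJ/min
Sensible, feed 192→25 °C: -8490.3 kJ/min
Outlet flows (mol/min): A 65.41, B 244.59
Sensible, products 25→57.5 °C: 1668.2 kJ/min
Q = ΔH = -2835.3 kJ/min = -47.254 kW
Heat removed = 47.254 kJ/s

Q_out = 47.3 kJ/s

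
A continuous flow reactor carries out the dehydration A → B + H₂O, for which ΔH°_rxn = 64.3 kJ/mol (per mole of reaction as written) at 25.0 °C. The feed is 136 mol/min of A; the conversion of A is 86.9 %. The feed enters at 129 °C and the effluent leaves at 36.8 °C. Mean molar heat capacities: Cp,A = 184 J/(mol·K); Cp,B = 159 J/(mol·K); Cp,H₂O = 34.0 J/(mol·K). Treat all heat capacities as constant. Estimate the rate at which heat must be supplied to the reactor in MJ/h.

Extent of reaction ξ = 0.869 × 136 = 118.18 mol/min
Reaction term: ξ·ΔH°_rxn = 118.18 × 64.3 = 7599.2 kJ/min
Sensible, feed 129→25 °C: -2602.5 kJ/min
Outlet flows (mol/min): A 17.816, B 118.18, H₂O 118.18
Sensible, products 25→36.8 °C: 307.83 kJ/min
Q = ΔH = 5304.6 kJ/min = 88.409 kW
Heat supplied = 318.27 MJ/h

Q_in = 318 MJ/h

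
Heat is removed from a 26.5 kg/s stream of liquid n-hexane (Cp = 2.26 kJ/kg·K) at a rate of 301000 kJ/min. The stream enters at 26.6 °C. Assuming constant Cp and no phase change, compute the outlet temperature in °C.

T_out = -57.2 °C

Q = 301000 kJ/min = 5016.7 kJ/s
ΔT = Q/(ṁ·Cp) = 5016.7/(26.5×2.26) = 83.765 K
T_out = 26.6 − 83.765 = -57.165 °C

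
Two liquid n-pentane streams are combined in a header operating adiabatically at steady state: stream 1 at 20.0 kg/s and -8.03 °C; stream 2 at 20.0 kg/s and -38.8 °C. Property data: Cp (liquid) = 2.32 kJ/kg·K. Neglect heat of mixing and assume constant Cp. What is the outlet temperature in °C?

No heat crosses the boundary, so H_out = H_in.
Σ ṁᵢCp,ᵢTᵢ = 20.0×2.32×-8.03 + 20.0×2.32×-38.8 = -2172.9
Σ ṁᵢCp,ᵢ = 20.0×2.32 + 20.0×2.32 = 92.8
T_out = -2172.9 / 92.8 = -23.415 °C

T_out = -23.4 °C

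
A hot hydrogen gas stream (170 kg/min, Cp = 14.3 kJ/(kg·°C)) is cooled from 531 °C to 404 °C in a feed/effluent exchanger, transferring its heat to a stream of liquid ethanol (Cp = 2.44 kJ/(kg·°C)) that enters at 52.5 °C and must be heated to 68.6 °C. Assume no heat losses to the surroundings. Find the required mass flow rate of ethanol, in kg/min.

Heat released by hot stream: Q = 170 × 14.3 × (531 − 404) = 308740 kJ/min
Energy balance on cold side (adiabatic exchanger): Q = ṁ_c·Cp_c·(T_c,out − T_c,in)
ṁ_c = 308740 / [2.44 × (68.6 − 52.5)] = 7859.1 kg/min

ṁ_c = 7860 kg/min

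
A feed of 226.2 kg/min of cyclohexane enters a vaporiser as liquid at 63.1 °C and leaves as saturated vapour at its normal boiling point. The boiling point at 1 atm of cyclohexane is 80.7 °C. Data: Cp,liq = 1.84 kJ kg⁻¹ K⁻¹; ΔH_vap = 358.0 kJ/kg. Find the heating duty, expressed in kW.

liquid 63.1→80.7 °C: 32.384 kJ/kg
vaporisation at 80.7 °C: 358 kJ/kg
Δh = 32.384 + 358 = 390.38 kJ/kg
Q = ṁ·Δh = 226.2 kg/min × 390.38 kJ/kg = 88305 kJ/min
|Q| = 1471.7 kW

Q = 1470 kW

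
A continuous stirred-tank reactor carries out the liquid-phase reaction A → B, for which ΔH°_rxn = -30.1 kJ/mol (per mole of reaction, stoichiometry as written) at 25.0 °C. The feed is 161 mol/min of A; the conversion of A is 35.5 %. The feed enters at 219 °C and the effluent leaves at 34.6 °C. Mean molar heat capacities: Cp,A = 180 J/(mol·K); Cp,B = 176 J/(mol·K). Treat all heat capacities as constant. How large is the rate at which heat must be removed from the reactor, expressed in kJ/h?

Q_out = 424000 kJ/h

Extent of reaction ξ = 0.355 × 161 = 57.155 mol/min
Reaction term: ξ·ΔH°_rxn = 57.155 × -30.1 = -1720.4 kJ/min
Sensible, feed 219→25 °C: -5622.1 kJ/min
Outlet flows (mol/min): A 103.84, B 57.155
Sensible, products 25→34.6 °C: 276.01 kJ/min
Q = ΔH = -7066.5 kJ/min = -117.77 kW
Heat removed = 423990 kJ/h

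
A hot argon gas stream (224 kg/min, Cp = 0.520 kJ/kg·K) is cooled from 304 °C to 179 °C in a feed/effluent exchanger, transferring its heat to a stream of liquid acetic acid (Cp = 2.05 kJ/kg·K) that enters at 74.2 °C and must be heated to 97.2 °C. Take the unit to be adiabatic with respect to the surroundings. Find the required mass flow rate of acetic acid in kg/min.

ṁ_c = 309 kg/min

Heat released by hot stream: Q = 224 × 0.520 × (304 − 179) = 14560 kJ/min
Energy balance on cold side (adiabatic exchanger): Q = ṁ_c·Cp_c·(T_c,out − T_c,in)
ṁ_c = 14560 / [2.05 × (97.2 − 74.2)] = 308.8 kg/min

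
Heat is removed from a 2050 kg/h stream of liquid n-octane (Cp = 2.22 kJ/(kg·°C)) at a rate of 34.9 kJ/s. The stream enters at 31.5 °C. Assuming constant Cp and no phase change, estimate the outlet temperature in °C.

Q = 34.9 kJ/s = 125640 kJ/h
ΔT = Q/(ṁ·Cp) = 125640/(2050×2.22) = 27.607 K
T_out = 31.5 − 27.607 = 3.8929 °C

T_out = 3.89 °C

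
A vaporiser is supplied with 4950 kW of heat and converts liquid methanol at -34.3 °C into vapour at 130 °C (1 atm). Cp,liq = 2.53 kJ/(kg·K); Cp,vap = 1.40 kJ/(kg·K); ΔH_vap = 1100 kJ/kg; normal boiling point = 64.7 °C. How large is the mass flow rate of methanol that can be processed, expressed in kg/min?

ṁ = 206 kg/min

Δh = 2.53×(64.7−-34.3) + 1100 + 1.40×(130−64.7) = 1441.9 kJ/kg
Q = 4950 kW = 4950 kJ/s = 297000 kJ/min
ṁ = Q/Δh = 297000 / 1441.9 = 205.98 kg/min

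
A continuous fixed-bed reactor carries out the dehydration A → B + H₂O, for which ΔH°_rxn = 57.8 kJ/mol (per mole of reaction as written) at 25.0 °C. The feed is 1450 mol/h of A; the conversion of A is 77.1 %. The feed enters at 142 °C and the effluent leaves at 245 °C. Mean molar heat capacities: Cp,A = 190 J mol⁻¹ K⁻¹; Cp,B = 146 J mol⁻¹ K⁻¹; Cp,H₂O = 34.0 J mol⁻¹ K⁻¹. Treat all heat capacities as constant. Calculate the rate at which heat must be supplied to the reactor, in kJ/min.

Q_in = 1510 kJ/min

Extent of reaction ξ = 0.771 × 1450 = 1118 mol/h
Reaction term: ξ·ΔH°_rxn = 1118 × 57.8 = 64618 kJ/h
Sensible, feed 142→25 °C: -32234 kJ/h
Outlet flows (mol/h): A 332.05, B 1118, H₂O 1118
Sensible, products 25→245 °C: 58151 kJ/h
Q = ΔH = 90535 kJ/h = 25.148 kW
Heat supplied = 1508.9 kJ/min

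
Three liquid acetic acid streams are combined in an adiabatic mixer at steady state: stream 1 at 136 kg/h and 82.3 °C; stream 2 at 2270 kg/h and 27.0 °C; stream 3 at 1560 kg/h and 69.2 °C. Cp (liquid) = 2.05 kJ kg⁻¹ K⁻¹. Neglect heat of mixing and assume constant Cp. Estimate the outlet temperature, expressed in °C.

Energy balance with Q = 0: Σ ṁᵢCp,ᵢ(T_out − Tᵢ) = 0
T_out = Σ ṁᵢCp,ᵢTᵢ / Σ ṁᵢCp,ᵢ
      = 369890 / 8130.3 = 45.495 °C

T_out = 45.5 °C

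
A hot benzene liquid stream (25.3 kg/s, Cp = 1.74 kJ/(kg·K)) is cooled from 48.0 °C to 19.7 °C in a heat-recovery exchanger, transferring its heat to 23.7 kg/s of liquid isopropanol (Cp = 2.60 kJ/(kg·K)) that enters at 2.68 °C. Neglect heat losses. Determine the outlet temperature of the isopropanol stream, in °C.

Heat released by hot stream: Q = 25.3 × 1.74 × (48.0 − 19.7) = 1245.8 kJ/s
Energy balance on cold side (adiabatic exchanger): Q = ṁ_c·Cp_c·(T_c,out − T_c,in)
T_c,out = 2.68 + 1245.8/(23.7 × 2.60) = 22.898 °C

T_c,out = 22.9 °C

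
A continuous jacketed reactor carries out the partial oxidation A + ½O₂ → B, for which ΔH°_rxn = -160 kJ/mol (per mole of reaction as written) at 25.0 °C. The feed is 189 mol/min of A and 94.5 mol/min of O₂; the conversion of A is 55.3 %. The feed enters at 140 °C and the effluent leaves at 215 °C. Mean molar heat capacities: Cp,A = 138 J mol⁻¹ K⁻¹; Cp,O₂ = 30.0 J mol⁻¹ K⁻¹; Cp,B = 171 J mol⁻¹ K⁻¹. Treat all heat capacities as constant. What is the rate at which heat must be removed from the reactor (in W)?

Q_out = 237000 W

Extent of reaction ξ = 0.553 × 189 = 104.52 mol/min
Reaction term: ξ·ΔH°_rxn = 104.52 × -160 = -16723 kJ/min
Sensible, feed 140→25 °C: -3325.5 kJ/min
Outlet flows (mol/min): A 84.483, O₂ 42.241, B 104.52
Sensible, products 25→215 °C: 5851.7 kJ/min
Q = ΔH = -14196 kJ/min = -236.61 kW
Heat removed = 236610 W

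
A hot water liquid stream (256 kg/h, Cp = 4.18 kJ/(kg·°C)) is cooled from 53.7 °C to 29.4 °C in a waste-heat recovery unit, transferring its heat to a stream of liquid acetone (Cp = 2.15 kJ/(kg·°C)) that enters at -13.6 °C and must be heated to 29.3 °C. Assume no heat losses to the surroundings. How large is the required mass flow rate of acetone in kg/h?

ṁ_c = 282 kg/h

Heat released by hot stream: Q = 256 × 4.18 × (53.7 − 29.4) = 26003 kJ/h
Energy balance on cold side (adiabatic exchanger): Q = ṁ_c·Cp_c·(T_c,out − T_c,in)
ṁ_c = 26003 / [2.15 × (29.3 − -13.6)] = 281.92 kg/h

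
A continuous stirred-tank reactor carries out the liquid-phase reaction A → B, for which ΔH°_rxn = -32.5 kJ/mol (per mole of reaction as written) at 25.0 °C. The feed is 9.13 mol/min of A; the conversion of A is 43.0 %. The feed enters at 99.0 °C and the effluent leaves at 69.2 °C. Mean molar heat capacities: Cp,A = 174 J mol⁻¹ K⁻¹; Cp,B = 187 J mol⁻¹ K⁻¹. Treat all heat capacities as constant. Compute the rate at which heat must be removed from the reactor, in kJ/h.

Q_out = 10400 kJ/h

Extent of reaction ξ = 0.430 × 9.13 = 3.9259 mol/min
Reaction term: ξ·ΔH°_rxn = 3.9259 × -32.5 = -127.59 kJ/min
Sensible, feed 99.0→25 °C: -117.56 kJ/min
Outlet flows (mol/min): A 5.2041, B 3.9259
Sensible, products 25→69.2 °C: 72.473 kJ/min
Q = ΔH = -172.68 kJ/min = -2.8779 kW
Heat removed = 10361 kJ/h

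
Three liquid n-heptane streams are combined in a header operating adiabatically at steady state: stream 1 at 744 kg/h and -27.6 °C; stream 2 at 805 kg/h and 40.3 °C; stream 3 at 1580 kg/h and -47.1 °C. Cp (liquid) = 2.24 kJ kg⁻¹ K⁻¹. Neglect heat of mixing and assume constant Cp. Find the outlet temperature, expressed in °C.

T_out = -20.0 °C

Adiabatic, steady state ⇒ Σ ṁᵢCp,ᵢ(T_out − Tᵢ) = 0
Σ ṁᵢCp,ᵢTᵢ = 744×2.24×-27.6 + 805×2.24×40.3 + 1580×2.24×-47.1 = -140020
Σ ṁᵢCp,ᵢ = 744×2.24 + 805×2.24 + 1580×2.24 = 7009
T_out = -140020 / 7009 = -19.978 °C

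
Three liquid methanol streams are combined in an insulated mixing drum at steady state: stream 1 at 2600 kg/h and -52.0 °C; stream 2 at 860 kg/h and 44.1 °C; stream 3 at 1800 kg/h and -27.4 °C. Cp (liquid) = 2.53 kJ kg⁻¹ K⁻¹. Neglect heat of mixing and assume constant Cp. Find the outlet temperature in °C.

T_out = -27.9 °C

No heat crosses the boundary, so H_out = H_in.
Σ ṁᵢCp,ᵢTᵢ = 2600×2.53×-52.0 + 860×2.53×44.1 + 1800×2.53×-27.4 = -370880
Σ ṁᵢCp,ᵢ = 2600×2.53 + 860×2.53 + 1800×2.53 = 13308
T_out = -370880 / 13308 = -27.87 °C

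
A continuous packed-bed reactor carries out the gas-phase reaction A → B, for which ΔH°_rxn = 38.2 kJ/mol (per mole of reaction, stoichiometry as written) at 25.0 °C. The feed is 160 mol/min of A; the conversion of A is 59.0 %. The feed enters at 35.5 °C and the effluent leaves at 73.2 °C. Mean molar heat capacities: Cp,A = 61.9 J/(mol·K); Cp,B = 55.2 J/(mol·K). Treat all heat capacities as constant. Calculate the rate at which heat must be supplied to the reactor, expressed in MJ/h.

Extent of reaction ξ = 0.590 × 160 = 94.4 mol/min
Reaction term: ξ·ΔH°_rxn = 94.4 × 38.2 = 3606.1 kJ/min
Sensible, feed 35.5→25 °C: -103.99 kJ/min
Outlet flows (mol/min): A 65.6, B 94.4
Sensible, products 25→73.2 °C: 446.89 kJ/min
Q = ΔH = 3949 kJ/min = 65.816 kW
Heat supplied = 236.94 MJ/h

Q_in = 237 MJ/h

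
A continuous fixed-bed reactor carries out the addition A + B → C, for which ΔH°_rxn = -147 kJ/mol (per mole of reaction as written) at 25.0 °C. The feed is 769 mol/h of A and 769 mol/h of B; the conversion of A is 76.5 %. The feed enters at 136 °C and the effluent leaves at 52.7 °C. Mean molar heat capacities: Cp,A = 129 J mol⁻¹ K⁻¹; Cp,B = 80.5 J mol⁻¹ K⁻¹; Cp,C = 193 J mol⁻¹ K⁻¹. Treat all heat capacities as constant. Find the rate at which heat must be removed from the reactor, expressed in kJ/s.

Q_out = 27.8 kJ/s

Extent of reaction ξ = 0.765 × 769 = 588.28 mol/h
Reaction term: ξ·ΔH°_rxn = 588.28 × -147 = -86478 kJ/h
Sensible, feed 136→25 °C: -17883 kJ/h
Outlet flows (mol/h): A 180.72, B 180.72, C 588.28
Sensible, products 25→52.7 °C: 4193.7 kJ/h
Q = ΔH = -100170 kJ/h = -27.824 kW
Heat removed = 27.824 kJ/s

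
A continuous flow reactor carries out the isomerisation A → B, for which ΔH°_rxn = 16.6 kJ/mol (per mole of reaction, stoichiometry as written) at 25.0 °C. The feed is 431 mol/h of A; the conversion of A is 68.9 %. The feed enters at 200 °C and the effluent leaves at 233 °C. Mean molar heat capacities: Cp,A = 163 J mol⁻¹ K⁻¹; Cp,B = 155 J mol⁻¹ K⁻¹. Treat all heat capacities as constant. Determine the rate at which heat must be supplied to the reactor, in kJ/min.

Q_in = 113 kJ/min

Extent of reaction ξ = 0.689 × 431 = 296.96 mol/h
Reaction term: ξ·ΔH°_rxn = 296.96 × 16.6 = 4929.5 kJ/h
Sensible, feed 200→25 °C: -12294 kJ/h
Outlet flows (mol/h): A 134.04, B 296.96
Sensible, products 25→233 °C: 14118 kJ/h
Q = ΔH = 6753.7 kJ/h = 1.876 kW
Heat supplied = 112.56 kJ/min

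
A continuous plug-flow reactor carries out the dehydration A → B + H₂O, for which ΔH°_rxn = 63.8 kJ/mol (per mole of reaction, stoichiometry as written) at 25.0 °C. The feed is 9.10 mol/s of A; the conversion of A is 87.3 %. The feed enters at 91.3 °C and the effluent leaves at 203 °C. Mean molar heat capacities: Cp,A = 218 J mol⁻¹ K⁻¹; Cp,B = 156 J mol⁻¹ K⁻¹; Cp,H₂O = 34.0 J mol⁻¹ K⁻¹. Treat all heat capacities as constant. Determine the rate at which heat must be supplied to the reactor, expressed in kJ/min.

Q_in = 41300 kJ/min

Extent of reaction ξ = 0.873 × 9.10 = 7.9443 mol/s
Reaction term: ξ·ΔH°_rxn = 7.9443 × 63.8 = 506.85 kJ/s
Sensible, feed 91.3→25 °C: -131.53 kJ/s
Outlet flows (mol/s): A 1.1557, B 7.9443, H₂O 7.9443
Sensible, products 25→203 °C: 313.52 kJ/s
Q = ΔH = 688.84 kJ/s = 688.84 kW
Heat supplied = 41331 kJ/min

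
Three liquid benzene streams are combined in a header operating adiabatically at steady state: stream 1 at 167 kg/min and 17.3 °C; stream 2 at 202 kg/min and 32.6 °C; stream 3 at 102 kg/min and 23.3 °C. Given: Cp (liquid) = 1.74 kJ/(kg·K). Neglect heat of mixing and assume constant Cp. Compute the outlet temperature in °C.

Energy balance with Q = 0: Σ ṁᵢCp,ᵢ(T_out − Tᵢ) = 0
T_out = Σ ṁᵢCp,ᵢTᵢ / Σ ṁᵢCp,ᵢ
      = 20621 / 819.54 = 25.161 °C

T_out = 25.2 °C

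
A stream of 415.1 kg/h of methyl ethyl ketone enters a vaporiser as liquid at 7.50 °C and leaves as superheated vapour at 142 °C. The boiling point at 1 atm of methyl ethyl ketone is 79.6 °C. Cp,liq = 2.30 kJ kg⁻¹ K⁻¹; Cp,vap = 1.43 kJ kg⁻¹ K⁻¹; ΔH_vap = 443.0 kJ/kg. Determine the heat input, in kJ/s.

liquid 7.50→79.6 °C: 165.83 kJ/kg
vaporisation at 79.6 °C: 443 kJ/kg
vapour 79.6→142 °C: 89.232 kJ/kg
Δh = 165.83 + 443 + 89.232 = 698.06 kJ/kg
Q = ṁ·Δh = 415.1 kg/h × 698.06 kJ/kg = 289770 kJ/h
|Q| = 80.49 kW

Q = 80.5 kJ/s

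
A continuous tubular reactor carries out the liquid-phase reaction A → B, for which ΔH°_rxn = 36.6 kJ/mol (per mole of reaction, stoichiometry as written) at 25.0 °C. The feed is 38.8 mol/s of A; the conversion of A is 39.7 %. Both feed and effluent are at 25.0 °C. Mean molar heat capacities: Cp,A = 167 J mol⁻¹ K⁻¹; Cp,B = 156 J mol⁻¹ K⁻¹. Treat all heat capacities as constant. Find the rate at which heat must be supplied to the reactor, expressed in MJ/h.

Q_in = 2030 MJ/h

Extent of reaction ξ = 0.397 × 38.8 = 15.404 mol/s
Reaction term: ξ·ΔH°_rxn = 15.404 × 36.6 = 563.77 kJ/s
Q = ΔH = 563.77 kJ/s = 563.77 kW
Heat supplied = 2029.6 MJ/h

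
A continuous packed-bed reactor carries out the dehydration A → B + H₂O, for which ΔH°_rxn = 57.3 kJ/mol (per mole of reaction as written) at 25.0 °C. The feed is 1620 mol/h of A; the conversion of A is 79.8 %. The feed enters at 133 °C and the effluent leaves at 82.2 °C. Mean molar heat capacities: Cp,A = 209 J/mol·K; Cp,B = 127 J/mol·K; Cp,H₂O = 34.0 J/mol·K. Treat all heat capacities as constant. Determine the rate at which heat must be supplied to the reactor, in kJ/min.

Q_in = 889 kJ/min

Extent of reaction ξ = 0.798 × 1620 = 1292.8 mol/h
Reaction term: ξ·ΔH°_rxn = 1292.8 × 57.3 = 74075 kJ/h
Sensible, feed 133→25 °C: -36567 kJ/h
Outlet flows (mol/h): A 327.24, B 1292.8, H₂O 1292.8
Sensible, products 25→82.2 °C: 15817 kJ/h
Q = ΔH = 53326 kJ/h = 14.813 kW
Heat supplied = 888.76 kJ/min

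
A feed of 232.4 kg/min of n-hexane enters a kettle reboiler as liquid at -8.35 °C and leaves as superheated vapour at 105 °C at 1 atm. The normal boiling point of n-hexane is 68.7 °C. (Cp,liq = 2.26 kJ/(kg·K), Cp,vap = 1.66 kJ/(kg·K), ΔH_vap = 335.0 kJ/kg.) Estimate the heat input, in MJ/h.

Q = 7940 MJ/h

liquid -8.35→68.7 °C: 174.13 kJ/kg
vaporisation at 68.7 °C: 335 kJ/kg
vapour 68.7→105 °C: 60.258 kJ/kg
Δh = 174.13 + 335 + 60.258 = 569.39 kJ/kg
Q = ṁ·Δh = 232.4 kg/min × 569.39 kJ/kg = 132330 kJ/min
|Q| = 2205.4 kW = 7939.6 MJ/h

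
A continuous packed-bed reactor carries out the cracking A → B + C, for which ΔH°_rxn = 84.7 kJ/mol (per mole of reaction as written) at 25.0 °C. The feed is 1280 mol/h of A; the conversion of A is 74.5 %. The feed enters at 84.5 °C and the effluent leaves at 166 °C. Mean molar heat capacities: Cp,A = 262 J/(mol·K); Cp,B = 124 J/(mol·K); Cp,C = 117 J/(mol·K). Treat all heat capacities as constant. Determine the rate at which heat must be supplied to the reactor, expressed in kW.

Extent of reaction ξ = 0.745 × 1280 = 953.6 mol/h
Reaction term: ξ·ΔH°_rxn = 953.6 × 84.7 = 80770 kJ/h
Sensible, feed 84.5→25 °C: -19954 kJ/h
Outlet flows (mol/h): A 326.4, B 953.6, C 953.6
Sensible, products 25→166 °C: 44462 kJ/h
Q = ΔH = 105280 kJ/h = 29.244 kW
Heat supplied = 29.244 kW

Q_in = 29.2 kW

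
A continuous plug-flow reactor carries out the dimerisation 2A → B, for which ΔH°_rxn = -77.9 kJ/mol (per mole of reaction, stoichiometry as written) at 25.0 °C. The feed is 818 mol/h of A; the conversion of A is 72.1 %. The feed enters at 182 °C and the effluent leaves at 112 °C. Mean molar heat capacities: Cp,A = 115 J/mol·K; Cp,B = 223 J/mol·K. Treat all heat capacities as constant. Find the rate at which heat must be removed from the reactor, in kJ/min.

Q_out = 496 kJ/min

Extent of reaction ξ = 0.721 × 818 / 2 = 294.89 mol/h
Reaction term: ξ·ΔH°_rxn = 294.89 × -77.9 = -22972 kJ/h
Sensible, feed 182→25 °C: -14769 kJ/h
Outlet flows (mol/h): A 228.22, B 294.89
Sensible, products 25→112 °C: 8004.5 kJ/h
Q = ΔH = -29736 kJ/h = -8.2601 kW
Heat removed = 495.61 kJ/min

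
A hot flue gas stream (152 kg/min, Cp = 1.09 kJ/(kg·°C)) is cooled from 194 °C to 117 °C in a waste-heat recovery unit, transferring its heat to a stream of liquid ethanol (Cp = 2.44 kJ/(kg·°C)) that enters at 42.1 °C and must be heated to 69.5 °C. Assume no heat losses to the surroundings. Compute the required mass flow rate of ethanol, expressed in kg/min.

Heat released by hot stream: Q = 152 × 1.09 × (194 − 117) = 12757 kJ/min
Energy balance on cold side (adiabatic exchanger): Q = ṁ_c·Cp_c·(T_c,out − T_c,in)
ṁ_c = 12757 / [2.44 × (69.5 − 42.1)] = 190.82 kg/min

ṁ_c = 191 kg/min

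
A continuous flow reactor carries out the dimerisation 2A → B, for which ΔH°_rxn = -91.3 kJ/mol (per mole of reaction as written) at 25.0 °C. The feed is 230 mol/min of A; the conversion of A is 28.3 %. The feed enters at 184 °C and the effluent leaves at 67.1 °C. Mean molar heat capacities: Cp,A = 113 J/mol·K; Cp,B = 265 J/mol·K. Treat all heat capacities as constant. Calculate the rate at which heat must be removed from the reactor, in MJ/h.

Extent of reaction ξ = 0.283 × 230 / 2 = 32.545 mol/min
Reaction term: ξ·ΔH°_rxn = 32.545 × -91.3 = -2971.4 kJ/min
Sensible, feed 184→25 °C: -4132.4 kJ/min
Outlet flows (mol/min): A 164.91, B 32.545
Sensible, products 25→67.1 °C: 1147.6 kJ/min
Q = ΔH = -5956.2 kJ/min = -99.269 kW
Heat removed = 357.37 MJ/h

Q_out = 357 MJ/h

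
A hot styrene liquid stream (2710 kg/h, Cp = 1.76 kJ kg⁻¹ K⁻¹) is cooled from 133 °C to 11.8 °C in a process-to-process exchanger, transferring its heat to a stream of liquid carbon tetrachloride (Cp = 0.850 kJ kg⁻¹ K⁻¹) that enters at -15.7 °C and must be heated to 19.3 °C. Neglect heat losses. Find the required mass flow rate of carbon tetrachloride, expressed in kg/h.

Heat released by hot stream: Q = 2710 × 1.76 × (133 − 11.8) = 578080 kJ/h
Energy balance on cold side (adiabatic exchanger): Q = ṁ_c·Cp_c·(T_c,out − T_c,in)
ṁ_c = 578080 / [0.850 × (19.3 − -15.7)] = 19431 kg/h

ṁ_c = 19400 kg/h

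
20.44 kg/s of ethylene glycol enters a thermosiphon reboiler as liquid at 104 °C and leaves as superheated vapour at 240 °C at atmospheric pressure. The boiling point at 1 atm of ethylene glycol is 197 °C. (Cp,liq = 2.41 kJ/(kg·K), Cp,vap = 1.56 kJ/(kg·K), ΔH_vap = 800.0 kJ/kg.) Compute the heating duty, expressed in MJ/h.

Q = 80300 MJ/h

liquid 104→197 °C: 224.13 kJ/kg
vaporisation at 197 °C: 800 kJ/kg
vapour 197→240 °C: 67.08 kJ/kg
Δh = 224.13 + 800 + 67.08 = 1091.2 kJ/kg
Q = ṁ·Δh = 20.44 kg/s × 1091.2 kJ/kg = 22304 kJ/s
|Q| = 22304 kW = 80296 MJ/h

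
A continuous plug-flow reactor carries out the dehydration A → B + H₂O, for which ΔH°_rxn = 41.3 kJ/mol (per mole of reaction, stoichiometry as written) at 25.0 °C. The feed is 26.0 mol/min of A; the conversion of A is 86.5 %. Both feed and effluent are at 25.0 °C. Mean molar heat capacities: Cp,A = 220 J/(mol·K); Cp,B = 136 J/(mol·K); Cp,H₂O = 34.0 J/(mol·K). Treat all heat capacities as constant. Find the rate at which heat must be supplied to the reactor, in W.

Extent of reaction ξ = 0.865 × 26.0 = 22.49 mol/min
Reaction term: ξ·ΔH°_rxn = 22.49 × 41.3 = 928.84 kJ/min
Q = ΔH = 928.84 kJ/min = 15.481 kW
Heat supplied = 15481 W

Q_in = 15500 W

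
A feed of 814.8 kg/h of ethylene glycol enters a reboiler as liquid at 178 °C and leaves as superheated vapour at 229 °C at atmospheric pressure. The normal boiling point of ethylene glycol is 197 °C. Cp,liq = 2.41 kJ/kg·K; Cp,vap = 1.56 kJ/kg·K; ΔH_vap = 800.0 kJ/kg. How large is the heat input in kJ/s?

liquid 178→197 °C: 45.79 kJ/kg
vaporisation at 197 °C: 800 kJ/kg
vapour 197→229 °C: 49.92 kJ/kg
Δh = 45.79 + 800 + 49.92 = 895.71 kJ/kg
Q = ṁ·Δh = 814.8 kg/h × 895.71 kJ/kg = 729820 kJ/h
|Q| = 202.73 kW

Q = 203 kJ/s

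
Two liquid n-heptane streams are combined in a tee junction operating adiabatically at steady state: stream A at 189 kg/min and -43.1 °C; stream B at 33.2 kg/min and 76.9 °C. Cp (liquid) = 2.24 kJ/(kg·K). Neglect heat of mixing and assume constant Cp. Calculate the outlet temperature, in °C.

Energy balance with Q = 0: Σ ṁᵢCp,ᵢ(T_out − Tᵢ) = 0
T_out = Σ ṁᵢCp,ᵢTᵢ / Σ ṁᵢCp,ᵢ
      = -12528 / 497.73 = -25.17 °C

T_out = -25.2 °C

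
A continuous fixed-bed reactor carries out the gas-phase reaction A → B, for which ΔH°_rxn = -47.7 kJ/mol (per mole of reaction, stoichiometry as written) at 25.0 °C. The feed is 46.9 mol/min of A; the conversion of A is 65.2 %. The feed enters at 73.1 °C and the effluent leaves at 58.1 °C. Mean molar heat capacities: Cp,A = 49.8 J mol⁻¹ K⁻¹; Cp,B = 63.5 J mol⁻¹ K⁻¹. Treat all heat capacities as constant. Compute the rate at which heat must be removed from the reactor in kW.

Q_out = 24.7 kW

Extent of reaction ξ = 0.652 × 46.9 = 30.579 mol/min
Reaction term: ξ·ΔH°_rxn = 30.579 × -47.7 = -1458.6 kJ/min
Sensible, feed 73.1→25 °C: -112.34 kJ/min
Outlet flows (mol/min): A 16.321, B 30.579
Sensible, products 25→58.1 °C: 91.176 kJ/min
Q = ΔH = -1479.8 kJ/min = -24.663 kW
Heat removed = 24.663 kW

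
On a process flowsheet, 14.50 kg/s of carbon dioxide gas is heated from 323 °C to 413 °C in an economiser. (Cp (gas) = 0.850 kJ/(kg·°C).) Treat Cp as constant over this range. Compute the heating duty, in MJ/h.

Q = 3990 MJ/h

Q = ṁ·Cp·ΔT = 14.50 × 0.850 × (413 − 323) = 1109.2 kJ/s
Heating duty = 3993.3 MJ/h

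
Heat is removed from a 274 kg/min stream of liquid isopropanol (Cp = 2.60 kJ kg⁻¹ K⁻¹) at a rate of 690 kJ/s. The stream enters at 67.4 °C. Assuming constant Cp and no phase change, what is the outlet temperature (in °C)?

Q = 690 kJ/s = 41400 kJ/min
ΔT = Q/(ṁ·Cp) = 41400/(274×2.60) = 58.113 K
T_out = 67.4 − 58.113 = 9.2866 °C

T_out = 9.29 °C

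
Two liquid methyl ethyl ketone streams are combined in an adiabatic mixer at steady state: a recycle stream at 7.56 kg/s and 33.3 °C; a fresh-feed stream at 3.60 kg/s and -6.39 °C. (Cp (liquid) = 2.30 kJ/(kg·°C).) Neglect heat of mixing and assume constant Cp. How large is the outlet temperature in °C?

T_out = 20.5 °C

No heat crosses the boundary, so H_out = H_in.
Σ ṁᵢCp,ᵢTᵢ = 7.56×2.30×33.3 + 3.60×2.30×-6.39 = 526.11
Σ ṁᵢCp,ᵢ = 7.56×2.30 + 3.60×2.30 = 25.668
T_out = 526.11 / 25.668 = 20.497 °C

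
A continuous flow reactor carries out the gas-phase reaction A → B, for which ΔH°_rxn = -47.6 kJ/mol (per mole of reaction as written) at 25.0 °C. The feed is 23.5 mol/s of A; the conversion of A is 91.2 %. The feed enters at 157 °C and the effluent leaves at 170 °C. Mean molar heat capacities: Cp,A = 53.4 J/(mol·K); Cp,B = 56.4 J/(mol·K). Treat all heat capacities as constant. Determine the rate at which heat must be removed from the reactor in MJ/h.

Extent of reaction ξ = 0.912 × 23.5 = 21.432 mol/s
Reaction term: ξ·ΔH°_rxn = 21.432 × -47.6 = -1020.2 kJ/s
Sensible, feed 157→25 °C: -165.65 kJ/s
Outlet flows (mol/s): A 2.068, B 21.432
Sensible, products 25→170 °C: 191.28 kJ/s
Q = ΔH = -994.53 kJ/s = -994.53 kW
Heat removed = 3580.3 MJ/h

Q_out = 3580 MJ/h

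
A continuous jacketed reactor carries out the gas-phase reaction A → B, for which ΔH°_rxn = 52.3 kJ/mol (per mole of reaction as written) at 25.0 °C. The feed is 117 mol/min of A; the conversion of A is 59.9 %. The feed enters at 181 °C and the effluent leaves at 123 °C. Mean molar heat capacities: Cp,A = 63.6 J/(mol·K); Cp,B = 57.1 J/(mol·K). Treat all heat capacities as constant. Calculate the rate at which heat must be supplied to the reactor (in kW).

Extent of reaction ξ = 0.599 × 117 = 70.083 mol/min
Reaction term: ξ·ΔH°_rxn = 70.083 × 52.3 = 3665.3 kJ/min
Sensible, feed 181→25 °C: -1160.8 kJ/min
Outlet flows (mol/min): A 46.917, B 70.083
Sensible, products 25→123 °C: 684.59 kJ/min
Q = ΔH = 3189.1 kJ/min = 53.152 kW
Heat supplied = 53.152 kW

Q_in = 53.2 kW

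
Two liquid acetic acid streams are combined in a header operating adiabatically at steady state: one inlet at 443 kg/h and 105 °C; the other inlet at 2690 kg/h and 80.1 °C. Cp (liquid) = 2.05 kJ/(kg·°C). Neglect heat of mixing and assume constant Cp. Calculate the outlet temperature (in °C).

Adiabatic, steady state ⇒ Σ ṁᵢCp,ᵢ(T_out − Tᵢ) = 0
T_out = Σ ṁᵢCp,ᵢTᵢ / Σ ṁᵢCp,ᵢ
      = 537070 / 6422.6 = 83.621 °C

T_out = 83.6 °C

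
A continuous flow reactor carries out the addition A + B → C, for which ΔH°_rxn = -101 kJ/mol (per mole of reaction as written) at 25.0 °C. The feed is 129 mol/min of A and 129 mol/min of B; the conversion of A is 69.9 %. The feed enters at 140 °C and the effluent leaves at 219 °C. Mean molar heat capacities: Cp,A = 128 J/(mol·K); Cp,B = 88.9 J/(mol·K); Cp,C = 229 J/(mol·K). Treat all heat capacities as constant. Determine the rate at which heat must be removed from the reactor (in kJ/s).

Q_out = 111 kJ/s

Extent of reaction ξ = 0.699 × 129 = 90.171 mol/min
Reaction term: ξ·ΔH°_rxn = 90.171 × -101 = -9107.3 kJ/min
Sensible, feed 140→25 °C: -3217.7 kJ/min
Outlet flows (mol/min): A 38.829, B 38.829, C 90.171
Sensible, products 25→219 °C: 5639.8 kJ/min
Q = ΔH = -6685.2 kJ/min = -111.42 kW
Heat removed = 111.42 kJ/s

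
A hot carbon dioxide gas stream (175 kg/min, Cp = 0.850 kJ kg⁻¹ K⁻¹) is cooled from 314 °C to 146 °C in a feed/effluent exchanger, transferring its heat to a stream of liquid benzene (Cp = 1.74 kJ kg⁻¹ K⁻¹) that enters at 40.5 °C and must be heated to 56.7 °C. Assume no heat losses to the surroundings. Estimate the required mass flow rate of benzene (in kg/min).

Heat released by hot stream: Q = 175 × 0.850 × (314 − 146) = 24990 kJ/min
Energy balance on cold side (adiabatic exchanger): Q = ṁ_c·Cp_c·(T_c,out − T_c,in)
ṁ_c = 24990 / [1.74 × (56.7 − 40.5)] = 886.55 kg/min

ṁ_c = 887 kg/min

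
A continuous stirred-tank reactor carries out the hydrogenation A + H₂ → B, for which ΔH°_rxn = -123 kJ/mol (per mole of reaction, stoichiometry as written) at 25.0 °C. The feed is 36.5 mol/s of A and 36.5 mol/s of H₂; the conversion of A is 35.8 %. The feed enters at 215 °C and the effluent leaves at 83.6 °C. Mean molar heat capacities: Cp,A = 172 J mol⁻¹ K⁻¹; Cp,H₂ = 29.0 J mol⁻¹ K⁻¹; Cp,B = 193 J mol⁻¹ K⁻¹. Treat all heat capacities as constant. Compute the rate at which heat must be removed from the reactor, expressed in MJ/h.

Q_out = 9280 MJ/h

Extent of reaction ξ = 0.358 × 36.5 = 13.067 mol/s
Reaction term: ξ·ΔH°_rxn = 13.067 × -123 = -1607.2 kJ/s
Sensible, feed 215→25 °C: -1393.9 kJ/s
Outlet flows (mol/s): A 23.433, H₂ 23.433, B 13.067
Sensible, products 25→83.6 °C: 423.79 kJ/s
Q = ΔH = -2577.4 kJ/s = -2577.4 kW
Heat removed = 9278.6 MJ/h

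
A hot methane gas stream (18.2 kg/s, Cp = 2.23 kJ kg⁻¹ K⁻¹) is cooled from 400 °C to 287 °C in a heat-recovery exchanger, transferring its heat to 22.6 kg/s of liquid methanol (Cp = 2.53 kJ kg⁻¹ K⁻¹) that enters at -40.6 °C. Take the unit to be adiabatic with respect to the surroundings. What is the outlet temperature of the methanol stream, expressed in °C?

Heat released by hot stream: Q = 18.2 × 2.23 × (400 − 287) = 4586.2 kJ/s
Energy balance on cold side (adiabatic exchanger): Q = ṁ_c·Cp_c·(T_c,out − T_c,in)
T_c,out = -40.6 + 4586.2/(22.6 × 2.53) = 39.609 °C

T_c,out = 39.6 °C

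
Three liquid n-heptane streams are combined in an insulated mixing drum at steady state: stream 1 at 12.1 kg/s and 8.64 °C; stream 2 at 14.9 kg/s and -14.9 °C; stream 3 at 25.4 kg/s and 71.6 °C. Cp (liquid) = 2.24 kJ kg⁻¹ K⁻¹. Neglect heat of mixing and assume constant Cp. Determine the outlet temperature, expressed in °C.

T_out = 32.5 °C

Energy balance with Q = 0: Σ ṁᵢCp,ᵢ(T_out − Tᵢ) = 0
T_out = Σ ṁᵢCp,ᵢTᵢ / Σ ṁᵢCp,ᵢ
      = 3810.6 / 117.38 = 32.465 °C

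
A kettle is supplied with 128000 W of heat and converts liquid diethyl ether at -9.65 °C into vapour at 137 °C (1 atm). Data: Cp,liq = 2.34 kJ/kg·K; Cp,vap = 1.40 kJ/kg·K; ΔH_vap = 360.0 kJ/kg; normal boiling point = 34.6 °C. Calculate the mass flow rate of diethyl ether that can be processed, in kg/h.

ṁ = 759 kg/h

Δh = 2.34×(34.6−-9.65) + 360.0 + 1.40×(137−34.6) = 606.9 kJ/kg
Q = 128000 W = 128 kJ/s = 460800 kJ/h
ṁ = Q/Δh = 460800 / 606.9 = 759.26 kg/h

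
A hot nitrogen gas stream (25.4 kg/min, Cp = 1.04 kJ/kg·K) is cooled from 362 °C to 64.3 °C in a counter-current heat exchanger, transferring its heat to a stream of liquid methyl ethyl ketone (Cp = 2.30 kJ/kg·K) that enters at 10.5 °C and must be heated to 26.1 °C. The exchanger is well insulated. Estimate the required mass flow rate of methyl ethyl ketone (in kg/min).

ṁ_c = 219 kg/min

Heat released by hot stream: Q = 25.4 × 1.04 × (362 − 64.3) = 7864 kJ/min
Energy balance on cold side (adiabatic exchanger): Q = ṁ_c·Cp_c·(T_c,out − T_c,in)
ṁ_c = 7864 / [2.30 × (26.1 − 10.5)] = 219.18 kg/min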